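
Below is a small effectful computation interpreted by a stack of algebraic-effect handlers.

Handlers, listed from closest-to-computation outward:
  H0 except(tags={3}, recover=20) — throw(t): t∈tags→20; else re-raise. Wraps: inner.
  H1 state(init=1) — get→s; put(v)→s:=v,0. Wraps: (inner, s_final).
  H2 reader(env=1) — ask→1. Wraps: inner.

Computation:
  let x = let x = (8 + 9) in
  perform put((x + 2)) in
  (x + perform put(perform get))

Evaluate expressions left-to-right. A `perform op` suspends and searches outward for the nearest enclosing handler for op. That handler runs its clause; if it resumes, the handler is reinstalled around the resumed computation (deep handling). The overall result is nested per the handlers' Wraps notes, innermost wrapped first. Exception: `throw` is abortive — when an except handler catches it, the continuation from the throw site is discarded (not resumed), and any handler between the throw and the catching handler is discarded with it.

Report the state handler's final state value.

Answer: 19

Evaluation trace:
put(19) @ H1 ⇒ s:=19
get @ H1 ⇒ 19
put(19) @ H1 ⇒ s:=19
H0 returns 0
H1 returns (0, 19)
H2 returns (0, 19)
= (0, 19)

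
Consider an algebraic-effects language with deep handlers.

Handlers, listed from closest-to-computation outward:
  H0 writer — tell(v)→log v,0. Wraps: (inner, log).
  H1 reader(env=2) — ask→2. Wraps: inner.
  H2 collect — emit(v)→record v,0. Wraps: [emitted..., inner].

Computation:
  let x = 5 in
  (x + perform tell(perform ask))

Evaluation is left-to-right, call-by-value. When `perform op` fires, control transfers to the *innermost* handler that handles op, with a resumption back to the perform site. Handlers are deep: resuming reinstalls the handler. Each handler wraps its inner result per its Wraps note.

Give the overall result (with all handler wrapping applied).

Working:
ask @ H1 ⇒ 2
tell(2) @ H0 ⇒ log+=2
H0 returns (5, (2))
H1 returns (5, (2))
H2 returns [(5, (2))]
= [(5, (2))]

Answer: [(5, (2))]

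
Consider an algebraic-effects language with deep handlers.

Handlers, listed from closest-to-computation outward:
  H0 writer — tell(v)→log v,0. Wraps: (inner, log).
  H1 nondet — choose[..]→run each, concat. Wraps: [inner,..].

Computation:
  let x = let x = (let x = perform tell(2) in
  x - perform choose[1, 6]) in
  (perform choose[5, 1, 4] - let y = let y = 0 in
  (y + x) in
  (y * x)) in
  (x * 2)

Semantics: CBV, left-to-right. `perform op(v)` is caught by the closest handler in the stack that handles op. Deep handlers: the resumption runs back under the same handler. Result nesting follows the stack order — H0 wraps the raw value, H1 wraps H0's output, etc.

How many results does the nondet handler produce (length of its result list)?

Answer: 6

Step-by-step:
tell(2) @ H0 ⇒ log+=2
choose[1, 6] @ H1
  branch[0] choose=1:
    choose[5, 1, 4] @ H1
      branch[0] choose=5:
        H0 returns (8, (2))
        H1 returns [(8, (2))]
      branch[1] choose=1:
        H0 returns (0, (2))
        H1 returns [(0, (2))]
      branch[2] choose=4:
        H0 returns (6, (2))
        H1 returns [(6, (2))]
  branch[1] choose=6:
    choose[5, 1, 4] @ H1
      branch[0] choose=5:
        H0 returns (-62, (2))
        H1 returns [(-62, (2))]
      branch[1] choose=1:
        H0 returns (-70, (2))
        H1 returns [(-70, (2))]
      branch[2] choose=4:
        H0 returns (-64, (2))
        H1 returns [(-64, (2))]
= [(8, (2)), (0, (2)), (6, (2)), (-62, (2)), (-70, (2)), (-64, (2))]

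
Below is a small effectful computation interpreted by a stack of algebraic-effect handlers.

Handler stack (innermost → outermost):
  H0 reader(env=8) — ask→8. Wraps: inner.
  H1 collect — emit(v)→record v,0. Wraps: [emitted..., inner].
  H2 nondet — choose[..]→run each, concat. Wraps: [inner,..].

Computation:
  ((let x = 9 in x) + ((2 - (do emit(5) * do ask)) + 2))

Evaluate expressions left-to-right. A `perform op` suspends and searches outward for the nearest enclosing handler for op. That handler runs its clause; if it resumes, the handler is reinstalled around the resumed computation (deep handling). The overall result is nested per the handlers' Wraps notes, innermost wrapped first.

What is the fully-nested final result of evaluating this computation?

Working:
emit(5) @ H1 ⇒ out+=5
ask @ H0 ⇒ 8
H0 returns 13
H1 returns [5, 13]
H2 returns [[5, 13]]
= [[5, 13]]

Answer: [[5, 13]]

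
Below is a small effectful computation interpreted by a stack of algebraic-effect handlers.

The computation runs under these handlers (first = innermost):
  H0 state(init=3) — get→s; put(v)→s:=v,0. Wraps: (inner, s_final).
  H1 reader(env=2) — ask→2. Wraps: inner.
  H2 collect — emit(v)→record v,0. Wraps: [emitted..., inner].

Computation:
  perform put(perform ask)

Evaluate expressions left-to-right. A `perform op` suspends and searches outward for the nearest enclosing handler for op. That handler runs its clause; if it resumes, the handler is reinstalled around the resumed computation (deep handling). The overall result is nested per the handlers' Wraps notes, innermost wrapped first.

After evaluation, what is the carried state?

Working:
ask @ H1 ⇒ 2
put(2) @ H0 ⇒ s:=2
H0 returns (0, 2)
H1 returns (0, 2)
H2 returns [(0, 2)]
= [(0, 2)]

Answer: 2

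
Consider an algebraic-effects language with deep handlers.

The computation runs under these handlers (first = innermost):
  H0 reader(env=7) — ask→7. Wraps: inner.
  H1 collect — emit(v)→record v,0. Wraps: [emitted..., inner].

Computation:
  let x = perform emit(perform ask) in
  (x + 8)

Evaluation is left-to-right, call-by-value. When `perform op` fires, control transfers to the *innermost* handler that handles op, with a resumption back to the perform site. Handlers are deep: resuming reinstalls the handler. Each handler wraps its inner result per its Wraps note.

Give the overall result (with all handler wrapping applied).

Answer: [7, 8]

Evaluation trace:
ask @ H0 ⇒ 7
emit(7) @ H1 ⇒ out+=7
H0 returns 8
H1 returns [7, 8]
= [7, 8]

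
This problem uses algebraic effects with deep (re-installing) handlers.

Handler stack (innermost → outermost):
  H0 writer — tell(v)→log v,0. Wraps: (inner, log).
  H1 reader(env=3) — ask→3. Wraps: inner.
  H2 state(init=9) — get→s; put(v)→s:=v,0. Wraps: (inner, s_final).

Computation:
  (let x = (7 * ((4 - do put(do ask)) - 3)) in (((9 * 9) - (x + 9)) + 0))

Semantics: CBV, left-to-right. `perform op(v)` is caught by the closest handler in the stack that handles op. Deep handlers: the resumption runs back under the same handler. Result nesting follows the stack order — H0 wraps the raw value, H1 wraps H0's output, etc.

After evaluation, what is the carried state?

Answer: 3

Working:
ask @ H1 ⇒ 3
put(3) @ H2 ⇒ s:=3
H0 returns (65, ())
H1 returns (65, ())
H2 returns ((65, ()), 3)
= ((65, ()), 3)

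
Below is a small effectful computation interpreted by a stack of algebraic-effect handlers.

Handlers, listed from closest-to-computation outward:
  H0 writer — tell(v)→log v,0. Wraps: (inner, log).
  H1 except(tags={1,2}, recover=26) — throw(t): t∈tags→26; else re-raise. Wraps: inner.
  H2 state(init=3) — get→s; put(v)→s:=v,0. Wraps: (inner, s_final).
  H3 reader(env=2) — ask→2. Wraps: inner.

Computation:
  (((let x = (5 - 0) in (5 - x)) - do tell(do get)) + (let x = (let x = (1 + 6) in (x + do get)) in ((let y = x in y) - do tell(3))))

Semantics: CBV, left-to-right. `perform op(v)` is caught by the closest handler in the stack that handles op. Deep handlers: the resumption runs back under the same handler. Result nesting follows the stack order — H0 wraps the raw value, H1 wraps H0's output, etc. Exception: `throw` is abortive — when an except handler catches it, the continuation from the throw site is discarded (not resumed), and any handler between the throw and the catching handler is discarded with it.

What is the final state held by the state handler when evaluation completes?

Answer: 3

Step-by-step:
get @ H2 ⇒ 3
tell(3) @ H0 ⇒ log+=3
get @ H2 ⇒ 3
tell(3) @ H0 ⇒ log+=3
H0 returns (10, (3, 3))
H1 returns (10, (3, 3))
H2 returns ((10, (3, 3)), 3)
H3 returns ((10, (3, 3)), 3)
= ((10, (3, 3)), 3)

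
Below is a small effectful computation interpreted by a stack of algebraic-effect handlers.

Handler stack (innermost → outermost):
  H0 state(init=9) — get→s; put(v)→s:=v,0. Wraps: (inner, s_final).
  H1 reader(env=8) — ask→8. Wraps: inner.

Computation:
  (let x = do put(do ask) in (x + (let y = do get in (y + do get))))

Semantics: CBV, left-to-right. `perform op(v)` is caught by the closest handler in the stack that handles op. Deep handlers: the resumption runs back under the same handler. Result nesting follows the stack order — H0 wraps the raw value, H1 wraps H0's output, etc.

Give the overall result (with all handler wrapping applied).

Working:
ask @ H1 ⇒ 8
put(8) @ H0 ⇒ s:=8
get @ H0 ⇒ 8
get @ H0 ⇒ 8
H0 returns (16, 8)
H1 returns (16, 8)
= (16, 8)

Answer: (16, 8)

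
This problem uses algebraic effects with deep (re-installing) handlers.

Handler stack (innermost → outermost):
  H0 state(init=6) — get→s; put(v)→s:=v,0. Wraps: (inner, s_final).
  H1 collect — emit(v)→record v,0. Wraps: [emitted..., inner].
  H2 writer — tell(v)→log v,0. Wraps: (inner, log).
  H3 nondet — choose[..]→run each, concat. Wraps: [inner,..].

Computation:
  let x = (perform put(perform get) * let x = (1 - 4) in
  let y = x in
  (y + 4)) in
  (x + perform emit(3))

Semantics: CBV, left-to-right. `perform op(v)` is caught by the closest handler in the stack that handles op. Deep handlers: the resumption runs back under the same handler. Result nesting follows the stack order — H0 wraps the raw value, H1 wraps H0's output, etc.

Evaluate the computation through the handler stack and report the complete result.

Step-by-step:
get @ H0 ⇒ 6
put(6) @ H0 ⇒ s:=6
emit(3) @ H1 ⇒ out+=3
H0 returns (0, 6)
H1 returns [3, (0, 6)]
H2 returns ([3, (0, 6)], ())
H3 returns [([3, (0, 6)], ())]
= [([3, (0, 6)], ())]

Answer: [([3, (0, 6)], ())]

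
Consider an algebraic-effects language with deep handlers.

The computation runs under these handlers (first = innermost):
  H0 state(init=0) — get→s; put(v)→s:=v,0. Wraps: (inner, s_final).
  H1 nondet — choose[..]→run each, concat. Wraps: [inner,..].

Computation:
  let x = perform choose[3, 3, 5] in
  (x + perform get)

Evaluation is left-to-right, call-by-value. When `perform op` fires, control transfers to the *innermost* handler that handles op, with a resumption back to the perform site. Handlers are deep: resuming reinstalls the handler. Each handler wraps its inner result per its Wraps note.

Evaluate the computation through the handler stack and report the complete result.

Answer: [(3, 0), (3, 0), (5, 0)]

Evaluation trace:
choose[3, 3, 5] @ H1
  branch[0] choose=3:
    get @ H0 ⇒ 0
    H0 returns (3, 0)
    H1 returns [(3, 0)]
  branch[1] choose=3:
    get @ H0 ⇒ 0
    H0 returns (3, 0)
    H1 returns [(3, 0)]
  branch[2] choose=5:
    get @ H0 ⇒ 0
    H0 returns (5, 0)
    H1 returns [(5, 0)]
= [(3, 0), (3, 0), (5, 0)]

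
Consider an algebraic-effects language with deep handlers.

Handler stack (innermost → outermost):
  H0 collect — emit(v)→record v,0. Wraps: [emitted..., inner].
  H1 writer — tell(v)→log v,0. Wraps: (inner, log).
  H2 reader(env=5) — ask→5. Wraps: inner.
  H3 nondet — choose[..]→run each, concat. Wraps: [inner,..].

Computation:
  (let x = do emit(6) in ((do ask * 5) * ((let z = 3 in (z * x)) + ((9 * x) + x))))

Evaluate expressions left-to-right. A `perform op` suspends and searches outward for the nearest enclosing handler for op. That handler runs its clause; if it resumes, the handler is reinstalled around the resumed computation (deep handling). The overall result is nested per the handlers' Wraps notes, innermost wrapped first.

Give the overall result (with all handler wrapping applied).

Step-by-step:
emit(6) @ H0 ⇒ out+=6
ask @ H2 ⇒ 5
H0 returns [6, 0]
H1 returns ([6, 0], ())
H2 returns ([6, 0], ())
H3 returns [([6, 0], ())]
= [([6, 0], ())]

Answer: [([6, 0], ())]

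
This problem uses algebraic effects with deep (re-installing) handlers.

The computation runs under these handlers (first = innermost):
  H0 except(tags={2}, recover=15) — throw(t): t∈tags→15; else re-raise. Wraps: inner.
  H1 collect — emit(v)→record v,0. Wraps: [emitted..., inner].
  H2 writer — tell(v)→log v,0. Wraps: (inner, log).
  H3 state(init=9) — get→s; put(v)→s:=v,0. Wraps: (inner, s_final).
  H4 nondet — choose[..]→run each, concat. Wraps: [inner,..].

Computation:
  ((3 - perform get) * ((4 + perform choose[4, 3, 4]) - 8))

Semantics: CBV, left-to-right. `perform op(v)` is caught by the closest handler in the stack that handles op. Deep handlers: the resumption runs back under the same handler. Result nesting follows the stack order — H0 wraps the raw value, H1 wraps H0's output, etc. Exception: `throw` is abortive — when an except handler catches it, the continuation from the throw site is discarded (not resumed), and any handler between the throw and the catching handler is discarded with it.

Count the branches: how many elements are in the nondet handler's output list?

Answer: 3

Evaluation trace:
get @ H3 ⇒ 9
choose[4, 3, 4] @ H4
  branch[0] choose=4:
    H0 returns 0
    H1 returns [0]
    H2 returns ([0], ())
    H3 returns (([0], ()), 9)
    H4 returns [(([0], ()), 9)]
  branch[1] choose=3:
    H0 returns 6
    H1 returns [6]
    H2 returns ([6], ())
    H3 returns (([6], ()), 9)
    H4 returns [(([6], ()), 9)]
  branch[2] choose=4:
    H0 returns 0
    H1 returns [0]
    H2 returns ([0], ())
    H3 returns (([0], ()), 9)
    H4 returns [(([0], ()), 9)]
= [(([0], ()), 9), (([6], ()), 9), (([0], ()), 9)]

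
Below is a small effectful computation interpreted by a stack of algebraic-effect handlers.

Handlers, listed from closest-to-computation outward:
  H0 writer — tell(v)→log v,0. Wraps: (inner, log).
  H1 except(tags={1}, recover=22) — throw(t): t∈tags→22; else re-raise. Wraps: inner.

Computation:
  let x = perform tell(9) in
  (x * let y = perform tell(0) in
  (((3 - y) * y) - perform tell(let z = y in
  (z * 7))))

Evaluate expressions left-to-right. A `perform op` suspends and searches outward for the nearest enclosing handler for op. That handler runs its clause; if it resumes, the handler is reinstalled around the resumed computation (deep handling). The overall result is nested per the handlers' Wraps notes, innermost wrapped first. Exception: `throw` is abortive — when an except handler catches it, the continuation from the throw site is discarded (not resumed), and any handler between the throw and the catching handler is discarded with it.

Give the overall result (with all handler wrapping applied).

Answer: (0, (9, 0, 0))

Evaluation trace:
tell(9) @ H0 ⇒ log+=9
tell(0) @ H0 ⇒ log+=0
tell(0) @ H0 ⇒ log+=0
H0 returns (0, (9, 0, 0))
H1 returns (0, (9, 0, 0))
= (0, (9, 0, 0))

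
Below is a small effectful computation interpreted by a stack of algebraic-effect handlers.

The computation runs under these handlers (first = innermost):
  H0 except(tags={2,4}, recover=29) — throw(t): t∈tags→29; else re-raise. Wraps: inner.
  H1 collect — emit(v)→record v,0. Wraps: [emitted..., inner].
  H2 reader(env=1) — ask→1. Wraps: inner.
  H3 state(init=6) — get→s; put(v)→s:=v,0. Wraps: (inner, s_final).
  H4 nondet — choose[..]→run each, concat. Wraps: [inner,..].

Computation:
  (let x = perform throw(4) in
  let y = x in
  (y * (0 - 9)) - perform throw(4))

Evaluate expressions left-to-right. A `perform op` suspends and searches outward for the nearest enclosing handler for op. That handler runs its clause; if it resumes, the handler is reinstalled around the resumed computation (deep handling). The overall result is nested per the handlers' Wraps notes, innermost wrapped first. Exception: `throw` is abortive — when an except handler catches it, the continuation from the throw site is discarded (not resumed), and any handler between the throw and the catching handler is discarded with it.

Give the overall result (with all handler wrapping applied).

Answer: [([29], 6)]

Working:
throw(4) @ H0 caught ⇒ 29
H1 returns [29]
H2 returns [29]
H3 returns ([29], 6)
H4 returns [([29], 6)]
= [([29], 6)]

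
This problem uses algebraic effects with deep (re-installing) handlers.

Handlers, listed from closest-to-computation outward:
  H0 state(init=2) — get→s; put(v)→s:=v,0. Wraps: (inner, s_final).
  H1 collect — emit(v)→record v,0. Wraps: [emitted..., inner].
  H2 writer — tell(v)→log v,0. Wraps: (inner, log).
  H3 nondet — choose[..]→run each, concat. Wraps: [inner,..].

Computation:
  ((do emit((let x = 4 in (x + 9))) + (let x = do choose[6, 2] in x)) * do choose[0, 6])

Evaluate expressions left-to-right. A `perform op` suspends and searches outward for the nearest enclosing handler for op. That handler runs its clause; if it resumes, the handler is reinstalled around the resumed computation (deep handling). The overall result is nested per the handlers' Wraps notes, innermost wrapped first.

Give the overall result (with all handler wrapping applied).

Working:
emit(13) @ H1 ⇒ out+=13
choose[6, 2] @ H3
  branch[0] choose=6:
    choose[0, 6] @ H3
      branch[0] choose=0:
        H0 returns (0, 2)
        H1 returns [13, (0, 2)]
        H2 returns ([13, (0, 2)], ())
        H3 returns [([13, (0, 2)], ())]
      branch[1] choose=6:
        H0 returns (36, 2)
        H1 returns [13, (36, 2)]
        H2 returns ([13, (36, 2)], ())
        H3 returns [([13, (36, 2)], ())]
  branch[1] choose=2:
    choose[0, 6] @ H3
      branch[0] choose=0:
        H0 returns (0, 2)
        H1 returns [13, (0, 2)]
        H2 returns ([13, (0, 2)], ())
        H3 returns [([13, (0, 2)], ())]
      branch[1] choose=6:
        H0 returns (12, 2)
        H1 returns [13, (12, 2)]
        H2 returns ([13, (12, 2)], ())
        H3 returns [([13, (12, 2)], ())]
= [([13, (0, 2)], ()), ([13, (36, 2)], ()), ([13, (0, 2)], ()), ([13, (12, 2)], ())]

Answer: [([13, (0, 2)], ()), ([13, (36, 2)], ()), ([13, (0, 2)], ()), ([13, (12, 2)], ())]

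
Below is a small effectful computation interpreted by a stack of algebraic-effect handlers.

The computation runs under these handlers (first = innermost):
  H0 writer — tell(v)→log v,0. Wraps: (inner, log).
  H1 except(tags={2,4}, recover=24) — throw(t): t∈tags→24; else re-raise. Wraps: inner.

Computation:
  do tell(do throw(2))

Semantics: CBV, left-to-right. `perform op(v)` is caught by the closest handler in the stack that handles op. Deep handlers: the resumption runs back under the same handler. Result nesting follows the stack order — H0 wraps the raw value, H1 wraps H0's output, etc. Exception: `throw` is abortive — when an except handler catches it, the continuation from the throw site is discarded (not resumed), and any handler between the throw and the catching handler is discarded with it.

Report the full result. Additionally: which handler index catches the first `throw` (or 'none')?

Evaluation trace:
throw(2) @ H1 caught ⇒ 24
= 24

Answer: 24 ; first throw caught by: H1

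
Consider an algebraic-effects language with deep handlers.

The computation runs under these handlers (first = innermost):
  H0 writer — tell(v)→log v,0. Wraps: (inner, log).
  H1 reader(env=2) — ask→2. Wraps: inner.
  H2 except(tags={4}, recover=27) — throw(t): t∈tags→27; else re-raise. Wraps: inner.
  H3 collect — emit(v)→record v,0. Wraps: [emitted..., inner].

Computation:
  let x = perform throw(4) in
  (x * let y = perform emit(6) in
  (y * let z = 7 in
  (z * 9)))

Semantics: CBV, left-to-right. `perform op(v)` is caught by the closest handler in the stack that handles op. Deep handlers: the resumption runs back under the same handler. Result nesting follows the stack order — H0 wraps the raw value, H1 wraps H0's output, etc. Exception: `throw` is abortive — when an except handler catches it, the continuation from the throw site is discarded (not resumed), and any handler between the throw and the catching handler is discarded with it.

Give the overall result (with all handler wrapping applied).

Working:
throw(4) @ H2 caught ⇒ 27
H3 returns [27]
= [27]

Answer: [27]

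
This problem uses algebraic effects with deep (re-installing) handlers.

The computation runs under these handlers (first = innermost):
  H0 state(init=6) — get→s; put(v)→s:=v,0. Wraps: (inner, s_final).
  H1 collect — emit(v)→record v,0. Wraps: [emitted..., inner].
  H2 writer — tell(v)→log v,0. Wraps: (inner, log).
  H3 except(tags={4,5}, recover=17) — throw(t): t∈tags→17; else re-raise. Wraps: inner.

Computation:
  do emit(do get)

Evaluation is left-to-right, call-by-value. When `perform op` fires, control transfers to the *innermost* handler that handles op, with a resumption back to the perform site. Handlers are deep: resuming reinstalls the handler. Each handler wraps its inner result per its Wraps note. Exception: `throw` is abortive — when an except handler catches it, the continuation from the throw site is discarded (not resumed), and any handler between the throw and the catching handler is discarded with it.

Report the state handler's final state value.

Answer: 6

Evaluation trace:
get @ H0 ⇒ 6
emit(6) @ H1 ⇒ out+=6
H0 returns (0, 6)
H1 returns [6, (0, 6)]
H2 returns ([6, (0, 6)], ())
H3 returns ([6, (0, 6)], ())
= ([6, (0, 6)], ())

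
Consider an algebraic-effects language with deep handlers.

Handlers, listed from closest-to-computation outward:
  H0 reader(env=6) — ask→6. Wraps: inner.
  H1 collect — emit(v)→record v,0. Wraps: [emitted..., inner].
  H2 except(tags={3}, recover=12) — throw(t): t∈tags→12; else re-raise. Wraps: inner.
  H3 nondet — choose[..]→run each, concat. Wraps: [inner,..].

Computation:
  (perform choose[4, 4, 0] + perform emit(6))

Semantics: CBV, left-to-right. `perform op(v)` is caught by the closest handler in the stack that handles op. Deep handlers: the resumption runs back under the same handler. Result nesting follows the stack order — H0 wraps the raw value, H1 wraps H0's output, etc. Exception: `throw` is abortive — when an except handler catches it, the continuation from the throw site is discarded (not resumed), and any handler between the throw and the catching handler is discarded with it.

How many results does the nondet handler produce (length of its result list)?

Evaluation trace:
choose[4, 4, 0] @ H3
  branch[0] choose=4:
    emit(6) @ H1 ⇒ out+=6
    H0 returns 4
    H1 returns [6, 4]
    H2 returns [6, 4]
    H3 returns [[6, 4]]
  branch[1] choose=4:
    emit(6) @ H1 ⇒ out+=6
    H0 returns 4
    H1 returns [6, 4]
    H2 returns [6, 4]
    H3 returns [[6, 4]]
  branch[2] choose=0:
    emit(6) @ H1 ⇒ out+=6
    H0 returns 0
    H1 returns [6, 0]
    H2 returns [6, 0]
    H3 returns [[6, 0]]
= [[6, 4], [6, 4], [6, 0]]

Answer: 3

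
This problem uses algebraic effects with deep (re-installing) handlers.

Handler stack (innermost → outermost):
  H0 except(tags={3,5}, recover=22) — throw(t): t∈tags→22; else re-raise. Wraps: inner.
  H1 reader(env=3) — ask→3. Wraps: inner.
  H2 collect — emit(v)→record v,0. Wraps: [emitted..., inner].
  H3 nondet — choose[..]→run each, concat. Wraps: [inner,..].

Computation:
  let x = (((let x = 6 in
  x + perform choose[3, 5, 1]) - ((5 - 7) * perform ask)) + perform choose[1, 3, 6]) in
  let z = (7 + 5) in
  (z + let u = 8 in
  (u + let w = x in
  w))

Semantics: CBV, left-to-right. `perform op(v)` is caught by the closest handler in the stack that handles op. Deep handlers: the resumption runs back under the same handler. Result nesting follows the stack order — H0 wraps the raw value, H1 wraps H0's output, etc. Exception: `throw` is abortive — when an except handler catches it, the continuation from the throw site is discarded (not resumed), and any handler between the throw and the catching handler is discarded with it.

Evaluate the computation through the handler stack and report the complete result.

Answer: [[36], [38], [41], [38], [40], [43], [34], [36], [39]]

Working:
choose[3, 5, 1] @ H3
  branch[0] choose=3:
    ask @ H1 ⇒ 3
    choose[1, 3, 6] @ H3
      branch[0] choose=1:
        H0 returns 36
        H1 returns 36
        H2 returns [36]
        H3 returns [[36]]
      branch[1] choose=3:
        H0 returns 38
        H1 returns 38
        H2 returns [38]
        H3 returns [[38]]
      branch[2] choose=6:
        H0 returns 41
        H1 returns 41
        H2 returns [41]
        H3 returns [[41]]
  branch[1] choose=5:
    ask @ H1 ⇒ 3
    choose[1, 3, 6] @ H3
      branch[0] choose=1:
        H0 returns 38
        H1 returns 38
        H2 returns [38]
        H3 returns [[38]]
      branch[1] choose=3:
        H0 returns 40
        H1 returns 40
        H2 returns [40]
        H3 returns [[40]]
      branch[2] choose=6:
        H0 returns 43
        H1 returns 43
        H2 returns [43]
        H3 returns [[43]]
  branch[2] choose=1:
    ask @ H1 ⇒ 3
    choose[1, 3, 6] @ H3
      branch[0] choose=1:
        H0 returns 34
        H1 returns 34
        H2 returns [34]
        H3 returns [[34]]
      branch[1] choose=3:
        H0 returns 36
        H1 returns 36
        H2 returns [36]
        H3 returns [[36]]
      branch[2] choose=6:
        H0 returns 39
        H1 returns 39
        H2 returns [39]
        H3 returns [[39]]
= [[36], [38], [41], [38], [40], [43], [34], [36], [39]]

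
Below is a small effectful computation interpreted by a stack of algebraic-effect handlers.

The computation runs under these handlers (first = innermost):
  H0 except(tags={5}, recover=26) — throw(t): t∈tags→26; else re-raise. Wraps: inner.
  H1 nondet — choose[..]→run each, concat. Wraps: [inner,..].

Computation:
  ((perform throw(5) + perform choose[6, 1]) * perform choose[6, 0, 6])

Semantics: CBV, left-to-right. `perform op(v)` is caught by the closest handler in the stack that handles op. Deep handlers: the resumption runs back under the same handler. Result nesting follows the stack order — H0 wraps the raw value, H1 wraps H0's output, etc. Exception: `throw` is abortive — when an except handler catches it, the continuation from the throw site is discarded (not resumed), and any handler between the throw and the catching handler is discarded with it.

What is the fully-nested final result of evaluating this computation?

Answer: [26]

Working:
throw(5) @ H0 caught ⇒ 26
H1 returns [26]
= [26]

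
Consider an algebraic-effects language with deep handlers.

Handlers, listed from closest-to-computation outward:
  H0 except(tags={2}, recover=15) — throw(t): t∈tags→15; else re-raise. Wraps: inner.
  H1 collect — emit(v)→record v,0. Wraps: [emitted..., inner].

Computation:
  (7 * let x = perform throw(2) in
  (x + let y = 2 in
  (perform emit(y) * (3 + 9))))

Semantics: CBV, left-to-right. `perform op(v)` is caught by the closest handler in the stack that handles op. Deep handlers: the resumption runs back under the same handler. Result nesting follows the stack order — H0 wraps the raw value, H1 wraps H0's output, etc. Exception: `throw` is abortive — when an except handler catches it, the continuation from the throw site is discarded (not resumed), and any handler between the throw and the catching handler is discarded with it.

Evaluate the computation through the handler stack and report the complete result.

Evaluation trace:
throw(2) @ H0 caught ⇒ 15
H1 returns [15]
= [15]

Answer: [15]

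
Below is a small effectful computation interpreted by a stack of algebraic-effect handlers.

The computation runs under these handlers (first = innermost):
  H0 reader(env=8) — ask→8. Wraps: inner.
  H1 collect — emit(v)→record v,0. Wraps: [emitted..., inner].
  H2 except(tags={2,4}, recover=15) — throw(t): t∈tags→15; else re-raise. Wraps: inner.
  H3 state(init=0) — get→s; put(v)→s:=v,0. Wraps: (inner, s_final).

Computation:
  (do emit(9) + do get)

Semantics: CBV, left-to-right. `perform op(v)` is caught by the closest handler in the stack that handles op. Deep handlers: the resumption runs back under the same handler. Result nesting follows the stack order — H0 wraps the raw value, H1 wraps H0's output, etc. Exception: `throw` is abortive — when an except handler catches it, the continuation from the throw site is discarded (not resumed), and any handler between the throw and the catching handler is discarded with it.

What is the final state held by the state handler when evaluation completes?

Working:
emit(9) @ H1 ⇒ out+=9
get @ H3 ⇒ 0
H0 returns 0
H1 returns [9, 0]
H2 returns [9, 0]
H3 returns ([9, 0], 0)
= ([9, 0], 0)

Answer: 0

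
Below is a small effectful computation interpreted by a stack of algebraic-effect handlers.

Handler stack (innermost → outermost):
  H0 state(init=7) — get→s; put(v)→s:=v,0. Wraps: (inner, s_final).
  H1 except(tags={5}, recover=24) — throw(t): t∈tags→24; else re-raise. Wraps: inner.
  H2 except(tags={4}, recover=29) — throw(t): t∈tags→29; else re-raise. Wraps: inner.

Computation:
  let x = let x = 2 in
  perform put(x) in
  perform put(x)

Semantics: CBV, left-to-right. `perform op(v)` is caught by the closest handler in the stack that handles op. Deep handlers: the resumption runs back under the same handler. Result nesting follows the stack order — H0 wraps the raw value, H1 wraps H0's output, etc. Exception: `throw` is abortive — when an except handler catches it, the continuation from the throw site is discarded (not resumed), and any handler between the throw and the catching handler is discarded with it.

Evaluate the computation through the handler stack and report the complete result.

Working:
put(2) @ H0 ⇒ s:=2
put(0) @ H0 ⇒ s:=0
H0 returns (0, 0)
H1 returns (0, 0)
H2 returns (0, 0)
= (0, 0)

Answer: (0, 0)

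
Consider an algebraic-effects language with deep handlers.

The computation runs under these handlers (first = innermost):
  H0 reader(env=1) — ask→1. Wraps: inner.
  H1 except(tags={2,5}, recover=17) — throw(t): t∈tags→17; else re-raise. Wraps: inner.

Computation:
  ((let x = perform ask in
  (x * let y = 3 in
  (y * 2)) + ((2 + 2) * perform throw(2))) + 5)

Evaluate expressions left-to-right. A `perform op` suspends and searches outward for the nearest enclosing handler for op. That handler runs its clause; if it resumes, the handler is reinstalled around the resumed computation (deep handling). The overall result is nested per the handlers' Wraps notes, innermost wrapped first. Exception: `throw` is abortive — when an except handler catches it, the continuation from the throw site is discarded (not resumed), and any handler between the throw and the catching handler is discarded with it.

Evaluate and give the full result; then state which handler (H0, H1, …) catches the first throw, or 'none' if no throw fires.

Step-by-step:
ask @ H0 ⇒ 1
throw(2) @ H1 caught ⇒ 17
= 17

Answer: 17 ; first throw caught by: H1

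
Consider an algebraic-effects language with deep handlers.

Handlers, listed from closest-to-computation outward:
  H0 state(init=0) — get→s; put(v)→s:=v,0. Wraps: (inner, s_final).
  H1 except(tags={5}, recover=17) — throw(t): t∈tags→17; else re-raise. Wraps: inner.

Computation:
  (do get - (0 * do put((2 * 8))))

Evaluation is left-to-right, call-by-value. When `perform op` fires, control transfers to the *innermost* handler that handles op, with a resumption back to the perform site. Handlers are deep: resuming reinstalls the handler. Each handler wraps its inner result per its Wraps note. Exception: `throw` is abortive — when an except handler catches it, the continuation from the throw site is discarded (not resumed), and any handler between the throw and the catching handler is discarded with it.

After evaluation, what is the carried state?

Answer: 16

Evaluation trace:
get @ H0 ⇒ 0
put(16) @ H0 ⇒ s:=16
H0 returns (0, 16)
H1 returns (0, 16)
= (0, 16)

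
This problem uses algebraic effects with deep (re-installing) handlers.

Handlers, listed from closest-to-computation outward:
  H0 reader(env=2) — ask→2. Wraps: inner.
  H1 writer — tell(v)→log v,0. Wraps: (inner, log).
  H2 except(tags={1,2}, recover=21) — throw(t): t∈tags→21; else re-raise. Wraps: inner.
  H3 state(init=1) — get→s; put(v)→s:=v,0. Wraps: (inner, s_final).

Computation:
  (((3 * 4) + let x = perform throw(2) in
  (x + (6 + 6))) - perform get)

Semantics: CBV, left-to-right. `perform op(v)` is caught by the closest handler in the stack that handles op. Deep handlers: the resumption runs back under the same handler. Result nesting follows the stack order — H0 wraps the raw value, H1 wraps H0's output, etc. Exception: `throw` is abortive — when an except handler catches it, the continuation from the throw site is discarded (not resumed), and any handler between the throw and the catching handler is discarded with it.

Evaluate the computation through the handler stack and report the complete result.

Answer: (21, 1)

Working:
throw(2) @ H2 caught ⇒ 21
H3 returns (21, 1)
= (21, 1)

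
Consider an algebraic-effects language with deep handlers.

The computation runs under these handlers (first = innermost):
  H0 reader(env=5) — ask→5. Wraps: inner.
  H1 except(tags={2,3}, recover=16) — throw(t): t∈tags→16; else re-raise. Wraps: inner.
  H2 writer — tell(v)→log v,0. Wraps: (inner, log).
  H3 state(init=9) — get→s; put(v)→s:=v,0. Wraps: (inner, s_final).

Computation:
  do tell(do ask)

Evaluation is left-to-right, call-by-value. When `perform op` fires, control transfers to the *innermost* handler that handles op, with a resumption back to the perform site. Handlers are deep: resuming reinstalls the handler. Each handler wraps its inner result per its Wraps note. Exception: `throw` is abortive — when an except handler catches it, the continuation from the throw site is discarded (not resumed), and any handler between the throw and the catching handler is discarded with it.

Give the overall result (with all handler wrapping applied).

Answer: ((0, (5)), 9)

Evaluation trace:
ask @ H0 ⇒ 5
tell(5) @ H2 ⇒ log+=5
H0 returns 0
H1 returns 0
H2 returns (0, (5))
H3 returns ((0, (5)), 9)
= ((0, (5)), 9)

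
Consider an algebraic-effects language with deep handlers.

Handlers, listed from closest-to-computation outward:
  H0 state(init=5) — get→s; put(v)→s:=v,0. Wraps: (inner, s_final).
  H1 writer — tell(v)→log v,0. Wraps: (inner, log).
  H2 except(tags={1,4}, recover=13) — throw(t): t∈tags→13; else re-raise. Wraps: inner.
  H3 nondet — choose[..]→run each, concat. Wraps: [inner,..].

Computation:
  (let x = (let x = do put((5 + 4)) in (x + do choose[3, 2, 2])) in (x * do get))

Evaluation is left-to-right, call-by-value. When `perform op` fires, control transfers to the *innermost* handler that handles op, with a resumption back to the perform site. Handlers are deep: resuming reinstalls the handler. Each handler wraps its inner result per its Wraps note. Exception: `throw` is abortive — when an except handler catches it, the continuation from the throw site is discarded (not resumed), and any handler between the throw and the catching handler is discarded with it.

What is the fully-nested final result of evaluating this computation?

Step-by-step:
put(9) @ H0 ⇒ s:=9
choose[3, 2, 2] @ H3
  branch[0] choose=3:
    get @ H0 ⇒ 9
    H0 returns (27, 9)
    H1 returns ((27, 9), ())
    H2 returns ((27, 9), ())
    H3 returns [((27, 9), ())]
  branch[1] choose=2:
    get @ H0 ⇒ 9
    H0 returns (18, 9)
    H1 returns ((18, 9), ())
    H2 returns ((18, 9), ())
    H3 returns [((18, 9), ())]
  branch[2] choose=2:
    get @ H0 ⇒ 9
    H0 returns (18, 9)
    H1 returns ((18, 9), ())
    H2 returns ((18, 9), ())
    H3 returns [((18, 9), ())]
= [((27, 9), ()), ((18, 9), ()), ((18, 9), ())]

Answer: [((27, 9), ()), ((18, 9), ()), ((18, 9), ())]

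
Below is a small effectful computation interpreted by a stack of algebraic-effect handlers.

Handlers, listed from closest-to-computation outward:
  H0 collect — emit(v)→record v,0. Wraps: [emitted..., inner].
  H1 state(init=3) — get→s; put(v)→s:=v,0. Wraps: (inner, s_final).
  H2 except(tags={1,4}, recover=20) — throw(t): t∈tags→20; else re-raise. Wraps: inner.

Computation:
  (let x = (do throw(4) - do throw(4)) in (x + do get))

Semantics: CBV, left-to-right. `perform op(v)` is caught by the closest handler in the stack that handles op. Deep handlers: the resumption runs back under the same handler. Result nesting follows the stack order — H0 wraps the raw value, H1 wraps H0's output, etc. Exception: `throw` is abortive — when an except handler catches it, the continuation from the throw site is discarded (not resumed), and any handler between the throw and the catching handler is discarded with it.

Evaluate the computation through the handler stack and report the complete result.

Evaluation trace:
throw(4) @ H2 caught ⇒ 20
= 20

Answer: 20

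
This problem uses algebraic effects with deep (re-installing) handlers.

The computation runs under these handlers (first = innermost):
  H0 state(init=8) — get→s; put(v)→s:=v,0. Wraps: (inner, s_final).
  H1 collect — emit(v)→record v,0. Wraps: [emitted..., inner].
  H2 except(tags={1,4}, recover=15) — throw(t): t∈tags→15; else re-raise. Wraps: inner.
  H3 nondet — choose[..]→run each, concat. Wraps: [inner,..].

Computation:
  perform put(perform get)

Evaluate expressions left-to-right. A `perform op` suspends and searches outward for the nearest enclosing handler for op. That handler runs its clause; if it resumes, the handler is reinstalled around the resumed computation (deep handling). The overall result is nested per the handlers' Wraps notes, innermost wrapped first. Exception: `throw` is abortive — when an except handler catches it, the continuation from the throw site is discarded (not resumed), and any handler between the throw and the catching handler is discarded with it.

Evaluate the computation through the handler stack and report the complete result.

Step-by-step:
get @ H0 ⇒ 8
put(8) @ H0 ⇒ s:=8
H0 returns (0, 8)
H1 returns [(0, 8)]
H2 returns [(0, 8)]
H3 returns [[(0, 8)]]
= [[(0, 8)]]

Answer: [[(0, 8)]]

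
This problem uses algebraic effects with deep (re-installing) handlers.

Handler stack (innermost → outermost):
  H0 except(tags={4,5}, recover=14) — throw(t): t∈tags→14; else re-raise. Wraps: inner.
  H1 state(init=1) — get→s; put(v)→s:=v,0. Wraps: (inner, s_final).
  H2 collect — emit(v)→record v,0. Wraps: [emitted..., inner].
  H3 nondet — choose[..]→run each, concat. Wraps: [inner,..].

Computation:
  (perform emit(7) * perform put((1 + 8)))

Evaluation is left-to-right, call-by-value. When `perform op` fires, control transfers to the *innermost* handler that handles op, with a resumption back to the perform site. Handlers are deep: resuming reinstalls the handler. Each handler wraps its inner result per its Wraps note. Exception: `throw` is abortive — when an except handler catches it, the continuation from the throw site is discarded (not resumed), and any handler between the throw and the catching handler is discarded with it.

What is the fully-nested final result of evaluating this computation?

Step-by-step:
emit(7) @ H2 ⇒ out+=7
put(9) @ H1 ⇒ s:=9
H0 returns 0
H1 returns (0, 9)
H2 returns [7, (0, 9)]
H3 returns [[7, (0, 9)]]
= [[7, (0, 9)]]

Answer: [[7, (0, 9)]]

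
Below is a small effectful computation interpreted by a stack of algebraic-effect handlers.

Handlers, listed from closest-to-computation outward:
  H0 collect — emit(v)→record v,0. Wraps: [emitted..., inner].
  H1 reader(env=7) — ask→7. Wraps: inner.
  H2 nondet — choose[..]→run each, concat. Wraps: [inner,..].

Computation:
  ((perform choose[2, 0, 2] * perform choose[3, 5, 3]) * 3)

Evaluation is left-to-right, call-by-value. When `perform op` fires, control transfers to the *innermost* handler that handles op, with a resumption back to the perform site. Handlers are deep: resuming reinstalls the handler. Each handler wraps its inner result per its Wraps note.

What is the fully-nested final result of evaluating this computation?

Evaluation trace:
choose[2, 0, 2] @ H2
  branch[0] choose=2:
    choose[3, 5, 3] @ H2
      branch[0] choose=3:
        H0 returns [18]
        H1 returns [18]
        H2 returns [[18]]
      branch[1] choose=5:
        H0 returns [30]
        H1 returns [30]
        H2 returns [[30]]
      branch[2] choose=3:
        H0 returns [18]
        H1 returns [18]
        H2 returns [[18]]
  branch[1] choose=0:
    choose[3, 5, 3] @ H2
      branch[0] choose=3:
        H0 returns [0]
        H1 returns [0]
        H2 returns [[0]]
      branch[1] choose=5:
        H0 returns [0]
        H1 returns [0]
        H2 returns [[0]]
      branch[2] choose=3:
        H0 returns [0]
        H1 returns [0]
        H2 returns [[0]]
  branch[2] choose=2:
    choose[3, 5, 3] @ H2
      branch[0] choose=3:
        H0 returns [18]
        H1 returns [18]
        H2 returns [[18]]
      branch[1] choose=5:
        H0 returns [30]
        H1 returns [30]
        H2 returns [[30]]
      branch[2] choose=3:
        H0 returns [18]
        H1 returns [18]
        H2 returns [[18]]
= [[18], [30], [18], [0], [0], [0], [18], [30], [18]]

Answer: [[18], [30], [18], [0], [0], [0], [18], [30], [18]]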